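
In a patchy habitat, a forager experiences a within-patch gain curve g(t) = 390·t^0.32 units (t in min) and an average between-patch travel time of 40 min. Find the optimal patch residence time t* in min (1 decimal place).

Maximise g(t)/(T+t): set derivative to zero → g'(t)(T+t) = g(t).
g'(t) = 0.32·390·t^-0.68. Setting 0.32·390·t^-0.68 = 390·t^0.32/(40+t) gives 0.32(40+t) = t, so 0.68·t = 0.32×40.
t* = 0.32×40/0.68 = 18.82 min.

18.8 min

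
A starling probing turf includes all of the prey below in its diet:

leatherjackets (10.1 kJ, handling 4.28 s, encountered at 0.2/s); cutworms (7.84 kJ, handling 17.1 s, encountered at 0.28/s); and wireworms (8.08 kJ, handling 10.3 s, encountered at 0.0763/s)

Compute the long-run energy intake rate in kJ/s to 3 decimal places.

R = Σλ_iE_i / (1 + Σλ_ih_i)
Numerator: 0.2×10.1 + 0.28×7.84 + 0.0763×8.08 = 4.832
Denominator: 1 + 0.2×4.28 + 0.28×17.1 + 0.0763×10.3 = 7.43
R = 4.832/7.43 = 0.6503 kJ/s

0.650 kJ/s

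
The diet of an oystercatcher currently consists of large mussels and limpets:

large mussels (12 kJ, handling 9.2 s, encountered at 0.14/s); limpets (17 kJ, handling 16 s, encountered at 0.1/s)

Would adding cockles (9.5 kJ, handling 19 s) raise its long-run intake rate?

Current rate: (0.14×12 + 0.1×17)/(1 + 0.14×9.2 + 0.1×16) = 0.8693 kJ/s.
cockles: E/h = 9.5/19 = 0.5 kJ/s.
0.5 < 0.8693, so adding cockles would lower the average — exclude it.

No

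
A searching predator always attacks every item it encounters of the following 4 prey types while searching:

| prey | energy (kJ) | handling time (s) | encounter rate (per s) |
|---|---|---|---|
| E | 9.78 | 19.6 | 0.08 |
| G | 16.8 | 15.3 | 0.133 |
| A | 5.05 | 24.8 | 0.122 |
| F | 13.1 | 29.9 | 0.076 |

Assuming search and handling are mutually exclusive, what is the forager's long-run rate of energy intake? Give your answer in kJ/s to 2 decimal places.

0.47 kJ/s

R = Σλ_iE_i / (1 + Σλ_ih_i)
Numerator: 0.08×9.78 + 0.133×16.8 + 0.122×5.05 + 0.076×13.1 = 4.629
Denominator: 1 + 0.08×19.6 + 0.133×15.3 + 0.122×24.8 + 0.076×29.9 = 9.901
R = 4.629/9.901 = 0.4675 kJ/s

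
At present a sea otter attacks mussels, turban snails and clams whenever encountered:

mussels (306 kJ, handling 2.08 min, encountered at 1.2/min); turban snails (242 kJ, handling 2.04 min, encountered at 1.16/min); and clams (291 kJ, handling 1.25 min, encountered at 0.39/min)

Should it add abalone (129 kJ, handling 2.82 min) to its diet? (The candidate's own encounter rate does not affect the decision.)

Intake rate on the current diet: R = (1.2×306 + 1.16×242 + 0.39×291) / (1 + 1.2×2.08 + 1.16×2.04 + 0.39×1.25) = 761.4/6.35 = 119.9 kJ/min.
Profitability of abalone: 129/2.82 = 45.74 kJ/min.
45.74 < 119.9, so adding abalone would lower the average — exclude it.

No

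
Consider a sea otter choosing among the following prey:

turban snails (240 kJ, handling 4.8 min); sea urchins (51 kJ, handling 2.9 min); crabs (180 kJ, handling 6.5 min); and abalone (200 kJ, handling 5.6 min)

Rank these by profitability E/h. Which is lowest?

Profitability E/h (kJ/min): turban snails = 240/4.8 = 50, sea urchins = 51/2.9 = 17.6, crabs = 180/6.5 = 27.7, abalone = 200/5.6 = 35.7.
Ranked: turban snails > abalone > crabs > sea urchins.

sea urchins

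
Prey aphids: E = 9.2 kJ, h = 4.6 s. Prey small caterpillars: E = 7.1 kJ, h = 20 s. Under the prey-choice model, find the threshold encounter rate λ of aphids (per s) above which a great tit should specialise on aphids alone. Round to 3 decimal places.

0.047 per s

Drop small caterpillars once their profitability E₂/h₂ falls below the rate achievable on aphids alone: E₂/h₂ = λE₁/(1 + λh₁).
Solve for λ: λE₁h₂ = E₂(1 + λh₁) → λ(E₁h₂ − E₂h₁) = E₂ → λ = E₂/(E₁h₂ − E₂h₁).
λ = 7.1/(9.2×20 − 7.1×4.6) = 7.1/151.3 = 0.04691 per s.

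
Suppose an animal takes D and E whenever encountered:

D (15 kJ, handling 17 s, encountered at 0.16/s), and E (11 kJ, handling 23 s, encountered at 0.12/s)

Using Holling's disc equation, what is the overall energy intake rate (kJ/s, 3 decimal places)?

0.574 kJ/s

R = Σλ_iE_i / (1 + Σλ_ih_i)
Numerator: 0.16×15 + 0.12×11 = 3.72
Denominator: 1 + 0.16×17 + 0.12×23 = 6.48
R = 3.72/6.48 = 0.5741 kJ/s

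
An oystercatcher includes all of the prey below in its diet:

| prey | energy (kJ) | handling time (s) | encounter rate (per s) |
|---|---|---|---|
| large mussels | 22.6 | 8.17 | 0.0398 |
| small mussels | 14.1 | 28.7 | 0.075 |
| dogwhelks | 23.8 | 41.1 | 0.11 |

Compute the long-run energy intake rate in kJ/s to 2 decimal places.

0.57 kJ/s

Energy encountered per unit search time: 0.0398×22.6 + 0.075×14.1 + 0.11×23.8 = 4.575 kJ/s.
Handling time per unit search time: 0.0398×8.17 + 0.075×28.7 + 0.11×41.1 = 6.999.
Rate = 4.575/(1 + 6.999) = 0.572 kJ/s.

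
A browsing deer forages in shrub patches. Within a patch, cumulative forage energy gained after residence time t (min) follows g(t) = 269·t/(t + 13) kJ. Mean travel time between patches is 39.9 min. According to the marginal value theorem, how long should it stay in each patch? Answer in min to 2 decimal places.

Optimal t* satisfies g'(t*) = g(t*)/(T + t*).
g'(t) = 269·13/(t + 13)². Setting 269·13/(t+13)² = 269t/[(t+13)(39.9+t)] gives 13(39.9+t) = t(t+13), so t² = 13×39.9 = 518.7.
t* = √518.7 = 22.77 min.

22.77 min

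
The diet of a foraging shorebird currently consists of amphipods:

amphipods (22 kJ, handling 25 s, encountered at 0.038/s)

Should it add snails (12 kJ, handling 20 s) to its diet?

Yes

Intake rate on the current diet: R = (0.038×22) / (1 + 0.038×25) = 0.836/1.95 = 0.4287 kJ/s.
Profitability of snails: 12/20 = 0.6 kJ/s.
0.6 > 0.4287, so adding snails raises the average — include it.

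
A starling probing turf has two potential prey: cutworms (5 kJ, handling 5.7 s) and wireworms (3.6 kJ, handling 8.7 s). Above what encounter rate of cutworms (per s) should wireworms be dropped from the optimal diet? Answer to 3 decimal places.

0.157 per s

Drop wireworms once their profitability E₂/h₂ falls below the rate achievable on cutworms alone: E₂/h₂ = λE₁/(1 + λh₁).
Solve for λ: λE₁h₂ = E₂(1 + λh₁) → λ(E₁h₂ − E₂h₁) = E₂ → λ = E₂/(E₁h₂ − E₂h₁).
λ = 3.6/(5×8.7 − 3.6×5.7) = 3.6/22.98 = 0.1567 per s.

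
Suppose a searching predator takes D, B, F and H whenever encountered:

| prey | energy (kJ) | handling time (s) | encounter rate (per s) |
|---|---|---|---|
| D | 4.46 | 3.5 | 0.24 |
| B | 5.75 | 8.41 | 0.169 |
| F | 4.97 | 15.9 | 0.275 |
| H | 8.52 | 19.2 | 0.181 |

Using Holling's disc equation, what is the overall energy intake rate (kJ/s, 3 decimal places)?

R = (0.24×4.46 + 0.169×5.75 + 0.275×4.97 + 0.181×8.52) / (1 + 0.24×3.5 + 0.169×8.41 + 0.275×15.9 + 0.181×19.2) = 4.951/11.11 = 0.4457 kJ/s.

0.446 kJ/s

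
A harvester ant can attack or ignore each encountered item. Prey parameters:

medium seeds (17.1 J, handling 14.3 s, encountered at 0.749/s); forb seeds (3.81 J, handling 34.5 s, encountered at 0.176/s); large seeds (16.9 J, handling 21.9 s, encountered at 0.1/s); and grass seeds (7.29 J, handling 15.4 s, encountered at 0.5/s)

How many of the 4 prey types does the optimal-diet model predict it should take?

1

Profitabilities (E/h, J/s): medium seeds 1.2, large seeds 0.772, grass seeds 0.473, forb seeds 0.11. Add prey in this order while the next type's profitability exceeds the intake rate on those already taken.
Rate on top 1: 1.094. large seeds: 0.772 < 1.094 → exclude; stop.
Optimal diet: medium seeds — 1 of 4 types.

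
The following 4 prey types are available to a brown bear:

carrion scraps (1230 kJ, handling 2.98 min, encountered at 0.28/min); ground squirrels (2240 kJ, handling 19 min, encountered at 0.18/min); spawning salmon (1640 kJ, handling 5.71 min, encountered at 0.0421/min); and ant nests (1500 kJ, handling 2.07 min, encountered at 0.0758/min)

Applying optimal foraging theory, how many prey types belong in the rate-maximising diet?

3

E/h in descending order: ant nests 725, carrion scraps 413, spawning salmon 287, ground squirrels 118 kJ/min. The optimal diet is the largest prefix of this list for which every included type satisfies E_i/h_i > R on the types above it.
Rate on top 1: 98.28. carrion scraps: 413 > 98.28 → include.
Rate on top 2: 230.1. spawning salmon: 287 > 230.1 → include.
Rate on top 3: 236.2. ground squirrels: 118 < 236.2 → exclude; stop.
Optimal diet: ant nests, carrion scraps, spawning salmon — 3 of 4 types.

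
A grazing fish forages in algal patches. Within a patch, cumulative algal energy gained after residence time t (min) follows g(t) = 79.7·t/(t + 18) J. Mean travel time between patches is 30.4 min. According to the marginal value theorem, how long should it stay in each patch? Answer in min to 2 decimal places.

Optimal t* satisfies g'(t*) = g(t*)/(T + t*).
g'(t) = 79.7·18/(t + 18)². Setting 79.7·18/(t+18)² = 79.7t/[(t+18)(30.4+t)] gives 18(30.4+t) = t(t+18), so t² = 18×30.4 = 547.2.
t* = √547.2 = 23.39 min.

23.39 min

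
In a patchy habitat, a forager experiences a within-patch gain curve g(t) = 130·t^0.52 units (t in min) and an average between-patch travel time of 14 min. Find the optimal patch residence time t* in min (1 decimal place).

Maximise g(t)/(T+t): set derivative to zero → g'(t)(T+t) = g(t).
g'(t) = 0.52·130·t^-0.48. Setting 0.52·130·t^-0.48 = 130·t^0.52/(14+t) gives 0.52(14+t) = t, so 0.48·t = 0.52×14.
t* = 0.52×14/0.48 = 15.17 min.

15.2 min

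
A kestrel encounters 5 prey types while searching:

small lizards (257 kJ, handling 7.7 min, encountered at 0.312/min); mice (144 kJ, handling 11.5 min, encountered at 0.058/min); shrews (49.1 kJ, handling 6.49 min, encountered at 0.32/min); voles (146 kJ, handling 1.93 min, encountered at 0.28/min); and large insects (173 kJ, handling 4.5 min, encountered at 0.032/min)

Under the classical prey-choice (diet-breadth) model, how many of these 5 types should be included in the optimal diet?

3

E/h in descending order: voles 75.6, large insects 38.4, small lizards 33.4, mice 12.5, shrews 7.57 kJ/min. The optimal diet is the largest prefix of this list for which every included type satisfies E_i/h_i > R on the types above it.
Rate on top 1: 26.54. large insects: 38.4 > 26.54 → include.
Rate on top 2: 27.56. small lizards: 33.4 > 27.56 → include.
Rate on top 3: 30.98. mice: 12.5 < 30.98 → exclude; stop.
Optimal diet: voles, large insects, small lizards — 3 of 5 types.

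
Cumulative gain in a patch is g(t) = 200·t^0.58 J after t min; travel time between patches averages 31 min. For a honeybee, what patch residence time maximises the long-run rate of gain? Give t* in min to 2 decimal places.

42.81 min

Maximise g(t)/(T+t): set derivative to zero → g'(t)(T+t) = g(t).
g'(t) = 0.58·200·t^-0.42. Setting 0.58·200·t^-0.42 = 200·t^0.58/(31+t) gives 0.58(31+t) = t, so 0.42·t = 0.58×31.
t* = 0.58×31/0.42 = 42.81 min.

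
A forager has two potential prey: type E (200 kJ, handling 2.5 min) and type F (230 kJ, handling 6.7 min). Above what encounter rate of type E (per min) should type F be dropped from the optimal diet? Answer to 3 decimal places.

0.301 per min

The zero-one rule: include type F iff E₂/h₂ > λE₁/(1+λh₁). Equality gives the switch point.
λE₁h₂ = E₂ + λE₂h₁ ⇒ λ = E₂/(E₁h₂ − E₂h₁) = 230/(1340 − 575) = 0.3007 per min.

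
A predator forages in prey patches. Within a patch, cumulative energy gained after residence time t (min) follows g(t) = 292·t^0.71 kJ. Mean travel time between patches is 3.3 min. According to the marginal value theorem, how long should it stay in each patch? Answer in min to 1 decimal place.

Optimal t* satisfies g'(t*) = g(t*)/(T + t*).
g'(t) = 0.71·292·t^-0.29. Setting 0.71·292·t^-0.29 = 292·t^0.71/(3.3+t) gives 0.71(3.3+t) = t, so 0.29·t = 0.71×3.3.
t* = 0.71×3.3/0.29 = 8.079 min.

8.1 min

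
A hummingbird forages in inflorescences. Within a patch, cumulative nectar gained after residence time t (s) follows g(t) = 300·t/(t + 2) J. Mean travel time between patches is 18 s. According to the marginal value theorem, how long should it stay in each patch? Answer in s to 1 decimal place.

Maximise g(t)/(T+t): set derivative to zero → g'(t)(T+t) = g(t).
g'(t) = 300·2/(t + 2)². Setting 300·2/(t+2)² = 300t/[(t+2)(18+t)] gives 2(18+t) = t(t+2), so t² = 2×18 = 36.
t* = √36 = 6 s.

6.0 s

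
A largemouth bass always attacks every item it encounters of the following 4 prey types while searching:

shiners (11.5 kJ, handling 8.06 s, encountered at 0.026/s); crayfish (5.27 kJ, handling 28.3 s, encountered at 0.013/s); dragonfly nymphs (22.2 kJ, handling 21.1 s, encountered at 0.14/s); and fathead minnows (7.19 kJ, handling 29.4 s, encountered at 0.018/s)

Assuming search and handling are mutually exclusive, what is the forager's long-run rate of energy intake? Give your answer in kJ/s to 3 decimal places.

0.712 kJ/s

R = (0.026×11.5 + 0.013×5.27 + 0.14×22.2 + 0.018×7.19) / (1 + 0.026×8.06 + 0.013×28.3 + 0.14×21.1 + 0.018×29.4) = 3.605/5.061 = 0.7123 kJ/s.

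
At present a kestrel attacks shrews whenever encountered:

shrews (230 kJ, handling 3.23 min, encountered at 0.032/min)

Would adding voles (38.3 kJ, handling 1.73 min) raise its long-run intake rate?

Yes

On shrews alone, R = ΣλE/(1+Σλh) = 7.36/1.103 = 6.671 kJ/min.
voles: E/h = 38.3/1.73 = 22.14 kJ/min.
Since 22.14 > R, including voles increases the long-run rate.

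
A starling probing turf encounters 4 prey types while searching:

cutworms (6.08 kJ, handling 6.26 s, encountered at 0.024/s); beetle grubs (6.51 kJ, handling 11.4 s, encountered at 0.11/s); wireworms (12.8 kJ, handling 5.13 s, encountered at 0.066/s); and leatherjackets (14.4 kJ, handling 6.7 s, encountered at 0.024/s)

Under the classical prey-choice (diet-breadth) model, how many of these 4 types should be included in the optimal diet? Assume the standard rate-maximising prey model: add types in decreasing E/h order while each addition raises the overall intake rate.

3

Rank by E/h (kJ/s): wireworms 2.5, leatherjackets 2.15, cutworms 0.971, beetle grubs 0.571. Include each in turn until the next type's E/h falls below the running intake rate.
Rate on top 1: 0.6311. leatherjackets: 2.15 > 0.6311 → include.
Rate on top 2: 0.7939. cutworms: 0.971 > 0.7939 → include.
Rate on top 3: 0.8101. beetle grubs: 0.571 < 0.8101 → exclude; stop.
Optimal diet: wireworms, leatherjackets, cutworms — 3 of 4 types.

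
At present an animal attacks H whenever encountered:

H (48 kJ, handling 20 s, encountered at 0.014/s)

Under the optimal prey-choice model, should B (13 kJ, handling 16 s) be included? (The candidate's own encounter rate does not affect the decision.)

Yes

On H alone, R = ΣλE/(1+Σλh) = 0.672/1.28 = 0.525 kJ/s.
B: E/h = 13/16 = 0.8125 kJ/s.
0.8125 > 0.525, so adding B raises the average — include it.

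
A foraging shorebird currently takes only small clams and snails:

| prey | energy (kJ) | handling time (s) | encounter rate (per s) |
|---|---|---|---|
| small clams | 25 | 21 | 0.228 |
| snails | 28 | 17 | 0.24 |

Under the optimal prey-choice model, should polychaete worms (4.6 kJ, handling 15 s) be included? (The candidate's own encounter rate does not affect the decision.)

On small clams and snails alone, R = ΣλE/(1+Σλh) = 12.42/9.868 = 1.259 kJ/s.
Profitability of polychaete worms: 4.6/15 = 0.3067 kJ/s.
Since 0.3067 < R, time spent handling polychaete worms is better spent searching.

No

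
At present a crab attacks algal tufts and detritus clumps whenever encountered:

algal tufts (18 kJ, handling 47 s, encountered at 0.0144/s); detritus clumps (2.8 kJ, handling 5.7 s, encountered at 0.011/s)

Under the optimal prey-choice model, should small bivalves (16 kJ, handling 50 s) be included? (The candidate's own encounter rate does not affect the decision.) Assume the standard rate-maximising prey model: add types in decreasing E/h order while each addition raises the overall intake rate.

On algal tufts and detritus clumps alone, R = ΣλE/(1+Σλh) = 0.29/1.74 = 0.1667 kJ/s.
small bivalves: E/h = 16/50 = 0.32 kJ/s.
Since 0.32 > R, including small bivalves increases the long-run rate.

Yes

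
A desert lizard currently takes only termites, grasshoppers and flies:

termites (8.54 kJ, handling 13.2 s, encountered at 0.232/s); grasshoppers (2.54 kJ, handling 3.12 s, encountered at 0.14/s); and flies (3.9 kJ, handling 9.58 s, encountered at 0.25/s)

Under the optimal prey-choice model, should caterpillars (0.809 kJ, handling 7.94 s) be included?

Intake rate on the current diet: R = (0.232×8.54 + 0.14×2.54 + 0.25×3.9) / (1 + 0.232×13.2 + 0.14×3.12 + 0.25×9.58) = 3.312/6.894 = 0.4804 kJ/s.
caterpillars: E/h = 0.809/7.94 = 0.1019 kJ/s.
Since 0.1019 < R, time spent handling caterpillars is better spent searching.

No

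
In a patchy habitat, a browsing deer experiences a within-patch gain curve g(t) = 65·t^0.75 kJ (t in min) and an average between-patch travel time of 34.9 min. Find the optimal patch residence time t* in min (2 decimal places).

104.70 min

Maximise g(t)/(T+t): set derivative to zero → g'(t)(T+t) = g(t).
g'(t) = 0.75·65·t^-0.25. Setting 0.75·65·t^-0.25 = 65·t^0.75/(34.9+t) gives 0.75(34.9+t) = t, so 0.25·t = 0.75×34.9.
t* = 0.75×34.9/0.25 = 104.7 min.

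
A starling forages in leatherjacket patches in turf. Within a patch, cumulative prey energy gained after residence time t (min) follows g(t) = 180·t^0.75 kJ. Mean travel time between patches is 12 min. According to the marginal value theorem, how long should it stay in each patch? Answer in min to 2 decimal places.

Maximise g(t)/(T+t): set derivative to zero → g'(t)(T+t) = g(t).
g'(t) = 0.75·180·t^-0.25. Setting 0.75·180·t^-0.25 = 180·t^0.75/(12+t) gives 0.75(12+t) = t, so 0.25·t = 0.75×12.
t* = 0.75×12/0.25 = 36 min.

36.00 min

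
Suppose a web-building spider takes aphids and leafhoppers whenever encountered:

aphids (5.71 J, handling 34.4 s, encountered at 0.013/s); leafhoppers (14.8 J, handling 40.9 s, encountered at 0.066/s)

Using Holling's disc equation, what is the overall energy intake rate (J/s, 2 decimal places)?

0.25 J/s

Energy encountered per unit search time: 0.013×5.71 + 0.066×14.8 = 1.051 J/s.
Handling time per unit search time: 0.013×34.4 + 0.066×40.9 = 3.147.
Rate = 1.051/(1 + 3.147) = 0.2535 J/s.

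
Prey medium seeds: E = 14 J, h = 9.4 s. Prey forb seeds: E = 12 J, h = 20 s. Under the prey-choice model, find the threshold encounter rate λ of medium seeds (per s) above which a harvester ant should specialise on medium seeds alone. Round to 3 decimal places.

Drop forb seeds once their profitability E₂/h₂ falls below the rate achievable on medium seeds alone: E₂/h₂ = λE₁/(1 + λh₁).
Solve for λ: λE₁h₂ = E₂(1 + λh₁) → λ(E₁h₂ − E₂h₁) = E₂ → λ = E₂/(E₁h₂ − E₂h₁).
λ = 12/(14×20 − 12×9.4) = 12/167.2 = 0.07177 per s.

0.072 per s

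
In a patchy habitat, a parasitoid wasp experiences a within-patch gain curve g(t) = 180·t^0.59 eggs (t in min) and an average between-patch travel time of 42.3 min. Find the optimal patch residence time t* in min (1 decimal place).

Optimal t* satisfies g'(t*) = g(t*)/(T + t*).
g'(t) = 0.59·180·t^-0.41. Setting 0.59·180·t^-0.41 = 180·t^0.59/(42.3+t) gives 0.59(42.3+t) = t, so 0.41·t = 0.59×42.3.
t* = 0.59×42.3/0.41 = 60.87 min.

60.9 min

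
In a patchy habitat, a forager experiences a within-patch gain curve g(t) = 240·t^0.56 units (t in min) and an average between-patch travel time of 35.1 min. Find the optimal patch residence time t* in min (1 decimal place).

Maximise g(t)/(T+t): set derivative to zero → g'(t)(T+t) = g(t).
g'(t) = 0.56·240·t^-0.44. Setting 0.56·240·t^-0.44 = 240·t^0.56/(35.1+t) gives 0.56(35.1+t) = t, so 0.44·t = 0.56×35.1.
t* = 0.56×35.1/0.44 = 44.67 min.

44.7 min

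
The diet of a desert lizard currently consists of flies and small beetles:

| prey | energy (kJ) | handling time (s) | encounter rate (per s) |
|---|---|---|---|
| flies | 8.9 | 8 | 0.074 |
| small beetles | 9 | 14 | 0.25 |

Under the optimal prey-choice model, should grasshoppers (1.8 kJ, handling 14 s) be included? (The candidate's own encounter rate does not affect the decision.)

No

Intake rate on the current diet: R = (0.074×8.9 + 0.25×9) / (1 + 0.074×8 + 0.25×14) = 2.909/5.092 = 0.5712 kJ/s.
grasshoppers: E/h = 1.8/14 = 0.1286 kJ/s.
Since 0.1286 < R, time spent handling grasshoppers is better spent searching.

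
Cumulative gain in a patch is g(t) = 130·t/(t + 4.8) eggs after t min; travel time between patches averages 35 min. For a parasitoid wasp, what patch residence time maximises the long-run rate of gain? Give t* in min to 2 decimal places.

12.96 min

By the marginal value theorem, leave when the instantaneous gain rate g'(t) equals the habitat-wide average g(t)/(T + t).
g'(t) = 130·4.8/(t + 4.8)². Setting 130·4.8/(t+4.8)² = 130t/[(t+4.8)(35+t)] gives 4.8(35+t) = t(t+4.8), so t² = 4.8×35 = 168.
t* = √168 = 12.96 min.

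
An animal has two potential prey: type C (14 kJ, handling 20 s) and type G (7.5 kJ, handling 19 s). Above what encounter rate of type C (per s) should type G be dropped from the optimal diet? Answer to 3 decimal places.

0.065 per s

At the threshold, the rate on type C alone equals the profitability of type G: λ·14/(1 + λ·20) = 7.5/19 = 0.3947.
Rearranging, λ(14 − 0.3947×20) = 0.3947, so λ = 0.3947/6.105 = 0.06466 per s.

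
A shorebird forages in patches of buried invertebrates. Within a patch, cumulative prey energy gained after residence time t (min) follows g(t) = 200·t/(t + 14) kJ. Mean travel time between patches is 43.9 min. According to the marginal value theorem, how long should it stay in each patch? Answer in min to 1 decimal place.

By the marginal value theorem, leave when the instantaneous gain rate g'(t) equals the habitat-wide average g(t)/(T + t).
g'(t) = 200·14/(t + 14)². Setting 200·14/(t+14)² = 200t/[(t+14)(43.9+t)] gives 14(43.9+t) = t(t+14), so t² = 14×43.9 = 614.6.
t* = √614.6 = 24.79 min.

24.8 min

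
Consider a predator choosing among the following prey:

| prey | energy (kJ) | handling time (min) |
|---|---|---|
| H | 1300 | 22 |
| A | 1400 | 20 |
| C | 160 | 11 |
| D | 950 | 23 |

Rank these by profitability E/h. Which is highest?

Profitability E/h (kJ/min): H = 1300/22 = 59.1, A = 1400/20 = 70, C = 160/11 = 14.5, D = 950/23 = 41.3.
Ranked: A > H > D > C.

A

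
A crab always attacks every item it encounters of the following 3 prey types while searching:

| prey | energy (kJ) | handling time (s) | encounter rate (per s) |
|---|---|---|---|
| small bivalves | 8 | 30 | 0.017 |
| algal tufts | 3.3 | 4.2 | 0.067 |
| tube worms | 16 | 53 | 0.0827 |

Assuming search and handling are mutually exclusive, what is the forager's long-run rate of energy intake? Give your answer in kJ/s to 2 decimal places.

0.27 kJ/s

R = (0.017×8 + 0.067×3.3 + 0.0827×16) / (1 + 0.017×30 + 0.067×4.2 + 0.0827×53) = 1.68/6.175 = 0.2721 kJ/s.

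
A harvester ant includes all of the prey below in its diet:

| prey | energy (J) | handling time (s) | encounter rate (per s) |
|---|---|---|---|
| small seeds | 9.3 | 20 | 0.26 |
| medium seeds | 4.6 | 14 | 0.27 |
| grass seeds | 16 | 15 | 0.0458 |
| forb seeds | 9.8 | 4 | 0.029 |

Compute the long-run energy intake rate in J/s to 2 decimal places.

0.43 J/s

R = Σλ_iE_i / (1 + Σλ_ih_i)
Numerator: 0.26×9.3 + 0.27×4.6 + 0.0458×16 + 0.029×9.8 = 4.677
Denominator: 1 + 0.26×20 + 0.27×14 + 0.0458×15 + 0.029×4 = 10.78
R = 4.677/10.78 = 0.4337 J/s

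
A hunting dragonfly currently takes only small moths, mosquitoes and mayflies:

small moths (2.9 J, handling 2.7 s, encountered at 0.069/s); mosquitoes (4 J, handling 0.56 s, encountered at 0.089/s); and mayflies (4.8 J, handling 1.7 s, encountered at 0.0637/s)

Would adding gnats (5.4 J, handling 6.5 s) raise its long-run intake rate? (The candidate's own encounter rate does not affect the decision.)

Yes

Current rate: (0.069×2.9 + 0.089×4 + 0.0637×4.8)/(1 + 0.069×2.7 + 0.089×0.56 + 0.0637×1.7) = 0.6411 J/s.
Profitability of gnats: 5.4/6.5 = 0.8308 J/s.
0.8308 > 0.6411, so adding gnats raises the average — include it.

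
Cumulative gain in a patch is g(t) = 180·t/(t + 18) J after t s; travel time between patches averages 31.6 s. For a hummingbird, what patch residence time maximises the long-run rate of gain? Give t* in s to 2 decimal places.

Maximise g(t)/(T+t): set derivative to zero → g'(t)(T+t) = g(t).
g'(t) = 180·18/(t + 18)². Setting 180·18/(t+18)² = 180t/[(t+18)(31.6+t)] gives 18(31.6+t) = t(t+18), so t² = 18×31.6 = 568.8.
t* = √568.8 = 23.85 s.

23.85 s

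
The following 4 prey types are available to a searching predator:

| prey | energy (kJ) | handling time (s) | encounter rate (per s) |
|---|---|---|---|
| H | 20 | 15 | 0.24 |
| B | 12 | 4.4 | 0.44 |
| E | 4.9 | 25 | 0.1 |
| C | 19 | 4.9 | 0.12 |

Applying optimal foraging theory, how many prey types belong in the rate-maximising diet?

2

Profitabilities (E/h, kJ/s): C 3.88, B 2.73, H 1.33, E 0.196. Add prey in this order while the next type's profitability exceeds the intake rate on those already taken.
Rate on top 1: 1.436. B: 2.73 > 1.436 → include.
Rate on top 2: 2.145. H: 1.33 < 2.145 → exclude; stop.
Optimal diet: C, B — 2 of 4 types.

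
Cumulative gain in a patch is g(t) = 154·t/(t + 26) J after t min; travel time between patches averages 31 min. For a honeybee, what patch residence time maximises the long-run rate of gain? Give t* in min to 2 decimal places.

28.39 min

Optimal t* satisfies g'(t*) = g(t*)/(T + t*).
g'(t) = 154·26/(t + 26)². Setting 154·26/(t+26)² = 154t/[(t+26)(31+t)] gives 26(31+t) = t(t+26), so t² = 26×31 = 806.
t* = √806 = 28.39 min.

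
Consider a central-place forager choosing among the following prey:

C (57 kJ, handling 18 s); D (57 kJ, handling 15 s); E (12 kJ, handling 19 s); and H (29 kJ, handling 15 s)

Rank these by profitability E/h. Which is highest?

In descending order of E/h:
D: 57/15 = 3.8 kJ/s
C: 57/18 = 3.17 kJ/s
H: 29/15 = 1.93 kJ/s
E: 12/19 = 0.632 kJ/s

D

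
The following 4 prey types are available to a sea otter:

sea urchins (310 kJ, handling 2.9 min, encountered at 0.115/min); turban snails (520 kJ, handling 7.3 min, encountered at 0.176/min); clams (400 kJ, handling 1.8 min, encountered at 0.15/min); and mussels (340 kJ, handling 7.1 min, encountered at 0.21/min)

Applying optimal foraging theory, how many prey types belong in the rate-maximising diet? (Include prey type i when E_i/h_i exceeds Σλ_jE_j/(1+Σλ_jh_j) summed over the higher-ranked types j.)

Profitabilities (E/h, kJ/min): clams 222, sea urchins 107, turban snails 71.2, mussels 47.9. Add prey in this order while the next type's profitability exceeds the intake rate on those already taken.
Rate on top 1: 47.24. sea urchins: 107 > 47.24 → include.
Rate on top 2: 59.65. turban snails: 71.2 > 59.65 → include.
Rate on top 3: 64.8. mussels: 47.9 < 64.8 → exclude; stop.
Optimal diet: clams, sea urchins, turban snails — 3 of 4 types.

3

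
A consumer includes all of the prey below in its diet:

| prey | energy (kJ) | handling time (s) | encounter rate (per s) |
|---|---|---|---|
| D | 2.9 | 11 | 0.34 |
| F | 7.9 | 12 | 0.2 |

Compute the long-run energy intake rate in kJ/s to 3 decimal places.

R = Σλ_iE_i / (1 + Σλ_ih_i)
Numerator: 0.34×2.9 + 0.2×7.9 = 2.566
Denominator: 1 + 0.34×11 + 0.2×12 = 7.14
R = 2.566/7.14 = 0.3594 kJ/s

0.359 kJ/s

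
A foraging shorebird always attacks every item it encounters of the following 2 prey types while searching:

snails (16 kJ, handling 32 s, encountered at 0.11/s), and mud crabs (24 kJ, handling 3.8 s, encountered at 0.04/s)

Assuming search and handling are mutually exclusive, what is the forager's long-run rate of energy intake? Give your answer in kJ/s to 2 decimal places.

Energy encountered per unit search time: 0.11×16 + 0.04×24 = 2.72 kJ/s.
Handling time per unit search time: 0.11×32 + 0.04×3.8 = 3.672.
Rate = 2.72/(1 + 3.672) = 0.5822 kJ/s.

0.58 kJ/s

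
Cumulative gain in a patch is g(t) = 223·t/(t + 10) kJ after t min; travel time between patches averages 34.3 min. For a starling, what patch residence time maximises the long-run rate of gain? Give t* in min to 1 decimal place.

18.5 min

Optimal t* satisfies g'(t*) = g(t*)/(T + t*).
g'(t) = 223·10/(t + 10)². Setting 223·10/(t+10)² = 223t/[(t+10)(34.3+t)] gives 10(34.3+t) = t(t+10), so t² = 10×34.3 = 343.
t* = √343 = 18.52 min.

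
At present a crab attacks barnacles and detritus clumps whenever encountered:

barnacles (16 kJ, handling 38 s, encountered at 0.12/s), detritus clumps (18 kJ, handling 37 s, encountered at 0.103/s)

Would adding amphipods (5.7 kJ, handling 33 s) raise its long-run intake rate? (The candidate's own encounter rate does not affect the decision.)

Intake rate on the current diet: R = (0.12×16 + 0.103×18) / (1 + 0.12×38 + 0.103×37) = 3.774/9.371 = 0.4027 kJ/s.
Profitability of amphipods: 5.7/33 = 0.1727 kJ/s.
Since 0.1727 < R, time spent handling amphipods is better spent searching.

No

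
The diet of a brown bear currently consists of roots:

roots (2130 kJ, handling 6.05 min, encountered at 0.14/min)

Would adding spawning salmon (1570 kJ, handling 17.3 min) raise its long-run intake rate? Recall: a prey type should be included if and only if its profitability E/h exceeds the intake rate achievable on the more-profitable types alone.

No

Intake rate on the current diet: R = (0.14×2130) / (1 + 0.14×6.05) = 298.2/1.847 = 161.5 kJ/min.
spawning salmon: E/h = 1570/17.3 = 90.75 kJ/min.
Since 90.75 < R, time spent handling spawning salmon is better spent searching.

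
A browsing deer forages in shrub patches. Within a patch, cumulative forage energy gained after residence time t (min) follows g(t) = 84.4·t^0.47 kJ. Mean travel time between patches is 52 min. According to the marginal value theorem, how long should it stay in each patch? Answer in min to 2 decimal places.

46.11 min

Optimal t* satisfies g'(t*) = g(t*)/(T + t*).
g'(t) = 0.47·84.4·t^-0.53. Setting 0.47·84.4·t^-0.53 = 84.4·t^0.47/(52+t) gives 0.47(52+t) = t, so 0.53·t = 0.47×52.
t* = 0.47×52/0.53 = 46.11 min.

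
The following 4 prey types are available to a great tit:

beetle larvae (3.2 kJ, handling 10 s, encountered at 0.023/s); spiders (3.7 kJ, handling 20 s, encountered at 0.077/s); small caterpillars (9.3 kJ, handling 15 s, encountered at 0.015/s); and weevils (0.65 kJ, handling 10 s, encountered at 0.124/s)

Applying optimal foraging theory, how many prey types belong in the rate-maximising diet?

Profitabilities (E/h, kJ/s): small caterpillars 0.62, beetle larvae 0.32, spiders 0.185, weevils 0.065. Add prey in this order while the next type's profitability exceeds the intake rate on those already taken.
Rate on top 1: 0.1139. beetle larvae: 0.32 > 0.1139 → include.
Rate on top 2: 0.1465. spiders: 0.185 > 0.1465 → include.
Rate on top 3: 0.1663. weevils: 0.065 < 0.1663 → exclude; stop.
Optimal diet: small caterpillars, beetle larvae, spiders — 3 of 4 types.

3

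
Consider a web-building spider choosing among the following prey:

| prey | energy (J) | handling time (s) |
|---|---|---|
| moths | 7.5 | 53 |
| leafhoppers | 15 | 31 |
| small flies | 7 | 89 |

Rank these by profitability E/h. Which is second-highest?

Profitability E/h (J/s): moths = 7.5/53 = 0.142, leafhoppers = 15/31 = 0.484, small flies = 7/89 = 0.0787.
Ranked: leafhoppers > moths > small flies.

moths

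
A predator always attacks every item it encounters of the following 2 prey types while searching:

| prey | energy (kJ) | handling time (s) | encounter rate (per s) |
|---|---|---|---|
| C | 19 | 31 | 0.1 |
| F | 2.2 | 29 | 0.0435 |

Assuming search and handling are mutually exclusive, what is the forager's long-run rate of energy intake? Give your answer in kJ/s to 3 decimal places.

R = Σλ_iE_i / (1 + Σλ_ih_i)
Numerator: 0.1×19 + 0.0435×2.2 = 1.996
Denominator: 1 + 0.1×31 + 0.0435×29 = 5.361
R = 1.996/5.361 = 0.3722 kJ/s

0.372 kJ/s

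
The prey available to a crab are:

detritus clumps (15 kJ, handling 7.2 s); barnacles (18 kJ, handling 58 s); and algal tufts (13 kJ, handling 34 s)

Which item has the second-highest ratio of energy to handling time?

In descending order of E/h:
detritus clumps: 15/7.2 = 2.08 kJ/s
algal tufts: 13/34 = 0.382 kJ/s
barnacles: 18/58 = 0.31 kJ/s

algal tufts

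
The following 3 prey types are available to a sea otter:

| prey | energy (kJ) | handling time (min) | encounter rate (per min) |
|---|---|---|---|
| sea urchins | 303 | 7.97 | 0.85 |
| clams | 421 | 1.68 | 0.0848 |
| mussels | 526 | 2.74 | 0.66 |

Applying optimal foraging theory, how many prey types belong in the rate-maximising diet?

Rank by E/h (kJ/min): clams 251, mussels 192, sea urchins 38. Include each in turn until the next type's E/h falls below the running intake rate.
Rate on top 1: 31.25. mussels: 192 > 31.25 → include.
Rate on top 2: 129.7. sea urchins: 38 < 129.7 → exclude; stop.
Optimal diet: clams, mussels — 2 of 3 types.

2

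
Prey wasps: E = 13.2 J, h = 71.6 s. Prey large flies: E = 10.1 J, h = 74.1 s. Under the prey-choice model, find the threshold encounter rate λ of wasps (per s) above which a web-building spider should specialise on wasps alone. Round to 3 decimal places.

0.040 per s

The zero-one rule: include large flies iff E₂/h₂ > λE₁/(1+λh₁). Equality gives the switch point.
λE₁h₂ = E₂ + λE₂h₁ ⇒ λ = E₂/(E₁h₂ − E₂h₁) = 10.1/(978.1 − 723.2) = 0.03961 per s.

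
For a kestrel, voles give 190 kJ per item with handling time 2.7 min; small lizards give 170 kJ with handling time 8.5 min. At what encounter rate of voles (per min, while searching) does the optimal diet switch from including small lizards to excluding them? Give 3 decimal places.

At the threshold, the rate on voles alone equals the profitability of small lizards: λ·190/(1 + λ·2.7) = 170/8.5 = 20.
Rearranging, λ(190 − 20×2.7) = 20, so λ = 20/136 = 0.1471 per min.

0.147 per min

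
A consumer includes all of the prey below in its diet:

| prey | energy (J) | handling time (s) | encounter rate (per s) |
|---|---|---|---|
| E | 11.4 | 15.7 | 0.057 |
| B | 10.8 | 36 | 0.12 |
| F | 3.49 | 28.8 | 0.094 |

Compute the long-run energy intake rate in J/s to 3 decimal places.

0.255 J/s

R = (0.057×11.4 + 0.12×10.8 + 0.094×3.49) / (1 + 0.057×15.7 + 0.12×36 + 0.094×28.8) = 2.274/8.922 = 0.2549 J/s.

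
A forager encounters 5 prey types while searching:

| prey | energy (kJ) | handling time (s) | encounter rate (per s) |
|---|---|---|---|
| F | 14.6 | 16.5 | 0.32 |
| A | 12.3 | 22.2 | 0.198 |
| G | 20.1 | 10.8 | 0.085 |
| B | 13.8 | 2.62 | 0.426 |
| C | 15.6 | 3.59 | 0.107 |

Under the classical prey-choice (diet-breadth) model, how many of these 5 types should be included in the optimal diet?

2

E/h in descending order: B 5.27, C 4.35, G 1.86, F 0.885, A 0.554 kJ/s. The optimal diet is the largest prefix of this list for which every included type satisfies E_i/h_i > R on the types above it.
Rate on top 1: 2.778. C: 4.35 > 2.778 → include.
Rate on top 2: 3.019. G: 1.86 < 3.019 → exclude; stop.
Optimal diet: B, C — 2 of 5 types.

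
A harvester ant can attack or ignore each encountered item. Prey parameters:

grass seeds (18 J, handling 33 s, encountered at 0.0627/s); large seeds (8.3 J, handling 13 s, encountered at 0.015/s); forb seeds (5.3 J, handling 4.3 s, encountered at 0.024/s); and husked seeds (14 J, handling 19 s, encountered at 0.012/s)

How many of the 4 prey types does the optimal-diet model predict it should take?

4

Rank by E/h (J/s): forb seeds 1.23, husked seeds 0.737, large seeds 0.638, grass seeds 0.545. Include each in turn until the next type's E/h falls below the running intake rate.
Rate on top 1: 0.1153. husked seeds: 0.737 > 0.1153 → include.
Rate on top 2: 0.2218. large seeds: 0.638 > 0.2218 → include.
Rate on top 3: 0.275. grass seeds: 0.545 > 0.275 → include.
Optimal diet: forb seeds, husked seeds, large seeds, grass seeds — 4 of 4 types.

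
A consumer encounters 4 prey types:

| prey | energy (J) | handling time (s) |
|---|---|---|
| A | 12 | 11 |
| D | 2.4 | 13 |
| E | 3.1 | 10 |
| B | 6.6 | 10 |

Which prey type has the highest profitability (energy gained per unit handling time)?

Profitability E/h (J/s): A = 12/11 = 1.09, D = 2.4/13 = 0.185, E = 3.1/10 = 0.31, B = 6.6/10 = 0.66.
Ranked: A > B > E > D.

A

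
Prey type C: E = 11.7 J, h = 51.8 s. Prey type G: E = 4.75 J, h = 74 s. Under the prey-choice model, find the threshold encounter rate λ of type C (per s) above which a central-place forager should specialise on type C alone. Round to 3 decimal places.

0.008 per s

Drop type G once their profitability E₂/h₂ falls below the rate achievable on type C alone: E₂/h₂ = λE₁/(1 + λh₁).
Solve for λ: λE₁h₂ = E₂(1 + λh₁) → λ(E₁h₂ − E₂h₁) = E₂ → λ = E₂/(E₁h₂ − E₂h₁).
λ = 4.75/(11.7×74 − 4.75×51.8) = 4.75/619.8 = 0.007664 per s.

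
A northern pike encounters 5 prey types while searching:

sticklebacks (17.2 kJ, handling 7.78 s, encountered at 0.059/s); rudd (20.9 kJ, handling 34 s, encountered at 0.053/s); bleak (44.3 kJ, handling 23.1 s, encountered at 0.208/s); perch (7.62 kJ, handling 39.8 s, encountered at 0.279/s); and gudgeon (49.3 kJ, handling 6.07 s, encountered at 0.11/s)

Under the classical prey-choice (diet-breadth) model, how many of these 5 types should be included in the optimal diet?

1

Profitabilities (E/h, kJ/s): gudgeon 8.12, sticklebacks 2.21, bleak 1.92, rudd 0.615, perch 0.191. Add prey in this order while the next type's profitability exceeds the intake rate on those already taken.
Rate on top 1: 3.252. sticklebacks: 2.21 < 3.252 → exclude; stop.
Optimal diet: gudgeon — 1 of 5 types.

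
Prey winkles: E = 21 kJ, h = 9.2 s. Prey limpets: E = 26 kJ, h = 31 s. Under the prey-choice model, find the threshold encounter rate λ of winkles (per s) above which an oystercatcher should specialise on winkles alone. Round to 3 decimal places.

The zero-one rule: include limpets iff E₂/h₂ > λE₁/(1+λh₁). Equality gives the switch point.
λE₁h₂ = E₂ + λE₂h₁ ⇒ λ = E₂/(E₁h₂ − E₂h₁) = 26/(651 − 239.2) = 0.06314 per s.

0.063 per s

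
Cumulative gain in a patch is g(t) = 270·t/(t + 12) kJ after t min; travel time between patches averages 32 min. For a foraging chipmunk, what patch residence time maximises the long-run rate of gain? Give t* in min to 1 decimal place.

19.6 min

By the marginal value theorem, leave when the instantaneous gain rate g'(t) equals the habitat-wide average g(t)/(T + t).
g'(t) = 270·12/(t + 12)². Setting 270·12/(t+12)² = 270t/[(t+12)(32+t)] gives 12(32+t) = t(t+12), so t² = 12×32 = 384.
t* = √384 = 19.6 min.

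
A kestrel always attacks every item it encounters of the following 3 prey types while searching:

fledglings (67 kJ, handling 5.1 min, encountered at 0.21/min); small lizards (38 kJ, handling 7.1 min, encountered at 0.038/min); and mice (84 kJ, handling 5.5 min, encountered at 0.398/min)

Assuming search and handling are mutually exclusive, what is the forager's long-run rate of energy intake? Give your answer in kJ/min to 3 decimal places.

R = (0.21×67 + 0.038×38 + 0.398×84) / (1 + 0.21×5.1 + 0.038×7.1 + 0.398×5.5) = 48.95/4.53 = 10.81 kJ/min.

10.805 kJ/min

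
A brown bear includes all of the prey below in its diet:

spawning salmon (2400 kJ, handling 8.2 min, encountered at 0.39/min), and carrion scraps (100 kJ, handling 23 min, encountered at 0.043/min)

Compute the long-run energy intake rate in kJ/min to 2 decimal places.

Energy encountered per unit search time: 0.39×2400 + 0.043×100 = 940.3 kJ/min.
Handling time per unit search time: 0.39×8.2 + 0.043×23 = 4.187.
Rate = 940.3/(1 + 4.187) = 181.3 kJ/min.

181.28 kJ/min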